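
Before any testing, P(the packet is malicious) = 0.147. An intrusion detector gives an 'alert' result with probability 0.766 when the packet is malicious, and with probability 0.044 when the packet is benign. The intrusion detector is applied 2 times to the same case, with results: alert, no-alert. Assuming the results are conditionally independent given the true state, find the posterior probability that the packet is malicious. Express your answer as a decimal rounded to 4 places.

With H the event that the packet is malicious, the joint likelihood of the observed sequence is P(data|H) = 0.766·0.234 = 0.17924 and P(data|¬H) = 0.044·0.956 = 0.042064.
Bayes: P(H|data) = 0.147·0.17924 / (0.147·0.17924 + 0.853·0.042064) = 0.026349/0.062229 = 0.4234.

Posterior P(H) ≈ 0.4234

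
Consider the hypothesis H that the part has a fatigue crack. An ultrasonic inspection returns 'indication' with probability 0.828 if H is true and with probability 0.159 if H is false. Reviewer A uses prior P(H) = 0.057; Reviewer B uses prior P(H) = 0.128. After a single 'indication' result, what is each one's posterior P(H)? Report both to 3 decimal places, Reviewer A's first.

Reviewer A: 0.239; Reviewer B: 0.433

The likelihood ratio for an 'indication' result is 0.828/0.159 = 5.2075.
Reviewer A: prior odds 0.057/0.943 = 0.060445; posterior odds 0.31477; posterior probability 0.239.
Reviewer B: prior odds 0.128/0.872 = 0.14679; posterior odds 0.76441; posterior probability 0.433.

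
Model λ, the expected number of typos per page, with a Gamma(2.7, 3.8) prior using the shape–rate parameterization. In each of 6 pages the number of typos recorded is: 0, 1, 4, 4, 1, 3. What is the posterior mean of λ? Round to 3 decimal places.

Posterior mean ≈ 1.602

Total count ∑xᵢ = 13 over n = 6 pages.
Gamma is conjugate to the Poisson likelihood: posterior is Gamma(shape = 2.7+13 = 15.7, rate = 3.8+6 = 9.8).
E[λ | data] = 15.7/9.8 = 1.602.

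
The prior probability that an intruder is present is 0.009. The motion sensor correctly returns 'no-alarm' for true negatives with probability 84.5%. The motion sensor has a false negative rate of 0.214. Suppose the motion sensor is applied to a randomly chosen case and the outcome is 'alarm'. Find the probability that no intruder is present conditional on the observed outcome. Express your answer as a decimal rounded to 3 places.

Let H be the event that an intruder is present. P(H) = 0.009, so P(¬H) = 0.991. With E the 'alarm' result, P(E|H) = 0.786 and P(E|¬H) = 0.155.
P(E) = 0.786·0.009 + 0.155·0.991 = 0.0070740 + 0.15360 = 0.16068.
By Bayes' theorem, P(H|E) = 0.0070740 / 0.16068 = 0.044. Hence P(¬H|E) = 1 − 0.044 = 0.956.

P(¬H | E) ≈ 0.956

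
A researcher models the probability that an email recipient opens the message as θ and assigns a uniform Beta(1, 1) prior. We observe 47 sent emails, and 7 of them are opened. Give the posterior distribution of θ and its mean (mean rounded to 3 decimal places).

Posterior: Beta(8, 41); mean ≈ 0.163

The binomial likelihood is conjugate to the Beta prior: with 7 successes and 40 failures, the posterior is Beta(1+7, 1+40) = Beta(8, 41).
Posterior mean = α/(α+β) = 8/49 = 0.163.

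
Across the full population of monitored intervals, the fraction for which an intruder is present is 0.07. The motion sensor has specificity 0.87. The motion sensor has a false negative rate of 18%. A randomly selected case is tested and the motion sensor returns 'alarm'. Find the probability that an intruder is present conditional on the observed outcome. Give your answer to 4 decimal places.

Let H be the event that an intruder is present. P(H) = 0.07, so P(¬H) = 0.93. With E the 'alarm' result, P(E|H) = 0.82 and P(E|¬H) = 0.13.
P(E) = 0.82·0.07 + 0.13·0.93 = 0.057400 + 0.12090 = 0.17830.
By Bayes' theorem, P(H|E) = 0.057400 / 0.17830 = 0.3219.

P(H | E) ≈ 0.3219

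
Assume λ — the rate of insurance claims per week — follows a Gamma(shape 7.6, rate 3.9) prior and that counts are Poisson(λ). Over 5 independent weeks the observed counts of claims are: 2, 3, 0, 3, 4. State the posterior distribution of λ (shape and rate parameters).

Posterior: Gamma(shape=19.6, rate=8.9)

Total count ∑xᵢ = 12 over n = 5 weeks.
Gamma is conjugate to the Poisson likelihood: posterior is Gamma(shape = 7.6+12 = 19.6, rate = 3.9+5 = 8.9).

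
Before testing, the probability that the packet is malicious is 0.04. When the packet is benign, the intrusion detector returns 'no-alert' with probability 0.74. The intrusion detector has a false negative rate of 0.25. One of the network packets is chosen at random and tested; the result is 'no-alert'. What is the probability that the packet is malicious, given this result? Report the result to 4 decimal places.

Let H be the event that the packet is malicious. P(H) = 0.04, so P(¬H) = 0.96. With E the 'no-alert' result, P(E|H) = 0.25 and P(E|¬H) = 0.74.
P(E) = 0.25·0.04 + 0.74·0.96 = 0.010000 + 0.71040 = 0.72040.
By Bayes' theorem, P(H|E) = 0.010000 / 0.72040 = 0.0139.

P(H | E) ≈ 0.0139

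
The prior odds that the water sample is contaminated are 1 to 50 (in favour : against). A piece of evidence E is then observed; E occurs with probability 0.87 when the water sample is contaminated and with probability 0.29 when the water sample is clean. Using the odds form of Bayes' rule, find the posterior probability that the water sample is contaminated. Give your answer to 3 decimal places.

Posterior probability ≈ 0.057

Prior odds = 1/50 = 0.020000. In log-odds, ln(0.020000) = -3.9120.
Add log likelihood ratio: ln(3.0000) = 1.0986.
Posterior log-odds = -2.8134, so posterior odds = exp(-2.8134) = 0.060000. Converting, P(H|E) = 0.060000/1.0600 = 0.057.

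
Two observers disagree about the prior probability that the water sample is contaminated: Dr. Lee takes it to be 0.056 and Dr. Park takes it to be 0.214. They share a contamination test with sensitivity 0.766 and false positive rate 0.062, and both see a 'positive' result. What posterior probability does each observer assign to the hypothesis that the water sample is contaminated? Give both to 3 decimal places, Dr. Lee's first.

Dr. Lee: 0.423; Dr. Park: 0.771

The likelihood ratio for a 'positive' result is 0.766/0.062 = 12.355.
Dr. Lee: prior odds 0.056/0.944 = 0.059322; posterior odds 0.73291; posterior probability 0.423.
Dr. Park: prior odds 0.214/0.786 = 0.27226; posterior odds 3.3638; posterior probability 0.771.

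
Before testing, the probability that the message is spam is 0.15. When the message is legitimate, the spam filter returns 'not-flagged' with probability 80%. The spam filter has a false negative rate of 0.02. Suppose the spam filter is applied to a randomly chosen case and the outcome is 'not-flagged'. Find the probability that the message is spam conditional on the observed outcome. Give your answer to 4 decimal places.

P(H | E) ≈ 0.0044

Let H be the event that the message is spam. P(H) = 0.15, so P(¬H) = 0.85. With E the 'not-flagged' result, P(E|H) = 0.02 and P(E|¬H) = 0.8.
P(E) = 0.02·0.15 + 0.8·0.85 = 0.0030000 + 0.68000 = 0.68300.
By Bayes' theorem, P(H|E) = 0.0030000 / 0.68300 = 0.0044.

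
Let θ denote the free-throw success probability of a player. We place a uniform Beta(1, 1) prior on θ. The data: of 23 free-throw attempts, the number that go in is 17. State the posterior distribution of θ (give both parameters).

Posterior: Beta(18, 7)

The binomial likelihood is conjugate to the Beta prior: with 17 successes and 6 failures, the posterior is Beta(1+17, 1+6) = Beta(18, 7).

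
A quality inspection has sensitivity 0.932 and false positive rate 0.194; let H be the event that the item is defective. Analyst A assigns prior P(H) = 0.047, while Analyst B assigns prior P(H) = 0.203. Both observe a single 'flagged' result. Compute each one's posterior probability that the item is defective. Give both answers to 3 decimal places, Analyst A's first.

The likelihood ratio for a 'flagged' result is 0.932/0.194 = 4.8041.
Analyst A: prior odds 0.047/0.953 = 0.049318; posterior odds 0.23693; posterior probability 0.192.
Analyst B: prior odds 0.203/0.797 = 0.25471; posterior odds 1.2236; posterior probability 0.550.

Analyst A: 0.192; Analyst B: 0.550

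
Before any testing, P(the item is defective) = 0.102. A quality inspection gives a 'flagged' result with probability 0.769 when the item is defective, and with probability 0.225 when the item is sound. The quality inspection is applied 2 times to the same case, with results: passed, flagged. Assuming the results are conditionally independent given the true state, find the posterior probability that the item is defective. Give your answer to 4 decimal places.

Posterior P(H) ≈ 0.1037

Let H be the event that the item is defective; start with P(H) = 0.102. P('flagged'|H) = 0.769, P('flagged'|¬H) = 0.225.
Update on result 1 ('passed'): P(H) ← 0.231·0.1020 / (0.231·0.1020 + 0.775·0.8980) = 0.023562/0.71951 = 0.0327.
Update on result 2 ('flagged'): P(H) ← 0.769·0.0327 / (0.769·0.0327 + 0.225·0.9673) = 0.025183/0.24281 = 0.1037.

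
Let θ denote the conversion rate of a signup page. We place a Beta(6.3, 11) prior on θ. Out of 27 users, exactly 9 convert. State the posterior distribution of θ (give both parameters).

Posterior: Beta(15.3, 29)

Observing 9 successes and 18 failures updates Beta(6.3, 11) by adding the success and failure counts to the two shape parameters: α = 6.3+9 = 15.3, β = 11+18 = 29.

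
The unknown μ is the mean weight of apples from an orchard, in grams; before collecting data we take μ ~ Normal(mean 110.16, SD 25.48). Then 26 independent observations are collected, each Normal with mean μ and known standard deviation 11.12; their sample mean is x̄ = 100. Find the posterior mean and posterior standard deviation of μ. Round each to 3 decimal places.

Prior precision 1/τ₀² = 1/25.48² = 0.00154029; data precision n/σ² = 26/11.12² = 0.210263.
Posterior precision = 0.00154029 + 0.210263 = 0.211804, giving posterior SD = 1/√0.211804 = 2.173.
Posterior mean = (0.00154029·110.16 + 0.210263·100) / 0.211804 = 100.074.

Posterior mean ≈ 100.074; posterior SD ≈ 2.173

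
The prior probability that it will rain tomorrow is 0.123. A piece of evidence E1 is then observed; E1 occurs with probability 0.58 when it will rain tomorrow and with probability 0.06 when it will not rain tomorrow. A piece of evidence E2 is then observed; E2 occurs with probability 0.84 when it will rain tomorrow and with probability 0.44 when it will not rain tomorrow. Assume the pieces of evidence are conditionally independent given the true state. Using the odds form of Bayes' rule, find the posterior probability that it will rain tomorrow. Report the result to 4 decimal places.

Prior odds = 0.123/(1−0.123) = 0.14025. In log-odds, ln(0.14025) = -1.9643.
Add log likelihood ratios: ln(9.6667) + ln(1.9091) = 2.9153.
Posterior log-odds = 0.95099, so posterior odds = exp(0.95099) = 2.5883. Converting, P(H|E) = 2.5883/3.5883 = 0.7213.

Posterior probability ≈ 0.7213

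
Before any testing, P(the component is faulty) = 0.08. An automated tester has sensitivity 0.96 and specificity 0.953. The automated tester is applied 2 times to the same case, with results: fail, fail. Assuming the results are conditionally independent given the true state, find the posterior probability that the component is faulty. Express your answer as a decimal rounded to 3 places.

With H the event that the component is faulty, the joint likelihood of the observed sequence is P(data|H) = 0.96·0.96 = 0.92160 and P(data|¬H) = 0.047·0.047 = 0.0022090.
Bayes: P(H|data) = 0.08·0.92160 / (0.08·0.92160 + 0.92·0.0022090) = 0.073728/0.075760 = 0.9732.

Posterior P(H) ≈ 0.973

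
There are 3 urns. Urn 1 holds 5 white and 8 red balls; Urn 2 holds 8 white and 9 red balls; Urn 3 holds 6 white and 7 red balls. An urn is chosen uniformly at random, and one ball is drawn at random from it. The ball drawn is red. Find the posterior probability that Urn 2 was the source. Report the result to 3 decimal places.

Posterior probability ≈ 0.315

Tabulate prior·likelihood by source: [1] prior 0.333333, lik 0.6154, product 0.2051; [2] prior 0.333333, lik 0.5294, product 0.1765; [3] prior 0.333333, lik 0.5385, product 0.1795.
Normalizing constant = 0.56109; the posterior for Urn 2 is its product over the sum, 0.1765/0.56109 = 0.315.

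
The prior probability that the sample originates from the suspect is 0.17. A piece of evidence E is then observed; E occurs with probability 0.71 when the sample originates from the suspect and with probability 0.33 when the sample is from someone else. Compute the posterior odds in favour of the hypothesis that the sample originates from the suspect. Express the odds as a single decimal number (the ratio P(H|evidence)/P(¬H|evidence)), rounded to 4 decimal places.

Posterior odds ≈ 0.4407

Prior odds = 0.17/(1−0.17) = 0.20482. In log-odds, ln(0.20482) = -1.5856.
Add log likelihood ratio: ln(2.1515) = 0.76617.
Posterior log-odds = -0.81945, so posterior odds = exp(-0.81945) = 0.44067.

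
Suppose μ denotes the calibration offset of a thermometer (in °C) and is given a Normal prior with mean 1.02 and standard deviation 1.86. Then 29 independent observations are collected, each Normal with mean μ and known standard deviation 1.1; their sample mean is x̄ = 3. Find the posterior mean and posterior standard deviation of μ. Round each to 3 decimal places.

Prior precision 1/τ₀² = 1/1.86² = 0.289051; data precision n/σ² = 29/1.1² = 23.9669.
Posterior precision = 0.289051 + 23.9669 = 24.2560, giving posterior SD = 1/√24.2560 = 0.203.
Posterior mean = (0.289051·1.02 + 23.9669·3) / 24.2560 = 2.976.

Posterior mean ≈ 2.976; posterior SD ≈ 0.203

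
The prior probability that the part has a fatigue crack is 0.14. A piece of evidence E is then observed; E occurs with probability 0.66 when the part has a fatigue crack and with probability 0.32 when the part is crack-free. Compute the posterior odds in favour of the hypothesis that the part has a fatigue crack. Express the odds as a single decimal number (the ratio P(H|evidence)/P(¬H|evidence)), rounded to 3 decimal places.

Posterior odds ≈ 0.336

Prior odds = 0.14/(1−0.14) = 0.16279.
Likelihood ratio for E = 0.66/0.32 = 2.0625.
Posterior odds = prior odds × LR = 0.33576.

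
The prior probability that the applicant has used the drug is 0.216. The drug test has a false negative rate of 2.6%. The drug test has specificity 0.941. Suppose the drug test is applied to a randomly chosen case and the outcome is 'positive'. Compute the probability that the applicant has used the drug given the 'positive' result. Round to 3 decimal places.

P(H | E) ≈ 0.820

Let H be the event that the applicant has used the drug. P(H) = 0.216, so P(¬H) = 0.784. With E the 'positive' result, P(E|H) = 0.974 and P(E|¬H) = 0.059.
P(E) = 0.974·0.216 + 0.059·0.784 = 0.21038 + 0.046256 = 0.25664.
By Bayes' theorem, P(H|E) = 0.21038 / 0.25664 = 0.820.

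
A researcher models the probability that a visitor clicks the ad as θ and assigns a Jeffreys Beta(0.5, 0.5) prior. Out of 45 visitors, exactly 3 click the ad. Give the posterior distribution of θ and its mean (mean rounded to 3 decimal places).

Observing 3 successes and 42 failures updates Beta(0.5, 0.5) by adding the success and failure counts to the two shape parameters: α = 0.5+3 = 3.5, β = 0.5+42 = 42.5.
E[θ | data] = 3.5/(3.5+42.5) = 0.076.

Posterior: Beta(3.5, 42.5); mean ≈ 0.076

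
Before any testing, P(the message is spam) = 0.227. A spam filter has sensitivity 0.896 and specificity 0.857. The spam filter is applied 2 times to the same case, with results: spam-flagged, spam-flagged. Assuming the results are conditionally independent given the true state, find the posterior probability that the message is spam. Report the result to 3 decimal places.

Posterior P(H) ≈ 0.920

With H the event that the message is spam, the joint likelihood of the observed sequence is P(data|H) = 0.896·0.896 = 0.80282 and P(data|¬H) = 0.143·0.143 = 0.020449.
Bayes: P(H|data) = 0.227·0.80282 / (0.227·0.80282 + 0.773·0.020449) = 0.18224/0.19805 = 0.9202.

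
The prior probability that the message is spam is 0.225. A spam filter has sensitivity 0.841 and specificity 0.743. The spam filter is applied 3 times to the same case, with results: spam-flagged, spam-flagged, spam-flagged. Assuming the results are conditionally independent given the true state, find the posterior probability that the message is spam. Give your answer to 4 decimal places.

Posterior P(H) ≈ 0.9105

Let H be the event that the message is spam; start with P(H) = 0.225. P('spam-flagged'|H) = 0.841, P('spam-flagged'|¬H) = 0.257.
Update on result 1 ('spam-flagged'): P(H) ← 0.841·0.2250 / (0.841·0.2250 + 0.257·0.7750) = 0.18923/0.38840 = 0.4872.
Update on result 2 ('spam-flagged'): P(H) ← 0.841·0.4872 / (0.841·0.4872 + 0.257·0.5128) = 0.40973/0.54152 = 0.7566.
Update on result 3 ('spam-flagged'): P(H) ← 0.841·0.7566 / (0.841·0.7566 + 0.257·0.2434) = 0.63632/0.69887 = 0.9105.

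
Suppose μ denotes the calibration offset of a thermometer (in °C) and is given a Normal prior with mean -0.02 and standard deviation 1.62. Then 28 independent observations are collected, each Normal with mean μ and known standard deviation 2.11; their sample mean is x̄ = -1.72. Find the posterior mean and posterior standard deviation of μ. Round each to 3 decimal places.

Prior precision 1/τ₀² = 1/1.62² = 0.381039; data precision n/σ² = 28/2.11² = 6.28917.
Posterior precision = 0.381039 + 6.28917 = 6.67021, giving posterior SD = 1/√6.67021 = 0.387.
Posterior mean = (0.381039·-0.02 + 6.28917·-1.72) / 6.67021 = -1.623.

Posterior mean ≈ -1.623; posterior SD ≈ 0.387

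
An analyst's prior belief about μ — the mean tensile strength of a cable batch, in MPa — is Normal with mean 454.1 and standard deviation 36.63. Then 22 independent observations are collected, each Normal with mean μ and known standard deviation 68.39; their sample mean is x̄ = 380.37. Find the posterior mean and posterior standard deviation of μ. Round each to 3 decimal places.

Prior precision 1/τ₀² = 1/36.63² = 0.00074529; data precision n/σ² = 22/68.39² = 0.00470368.
Posterior precision = 0.00074529 + 0.00470368 = 0.00544897, giving posterior SD = 1/√0.00544897 = 13.547.
Posterior mean = (0.00074529·454.1 + 0.00470368·380.37) / 0.00544897 = 390.455.

Posterior mean ≈ 390.455; posterior SD ≈ 13.547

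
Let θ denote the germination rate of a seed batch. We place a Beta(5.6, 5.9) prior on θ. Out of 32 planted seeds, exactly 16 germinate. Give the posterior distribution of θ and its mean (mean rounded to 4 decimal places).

Observing 16 successes and 16 failures updates Beta(5.6, 5.9) by adding the success and failure counts to the two shape parameters: α = 5.6+16 = 21.6, β = 5.9+16 = 21.9.
E[θ | data] = 21.6/(21.6+21.9) = 0.4966.

Posterior: Beta(21.6, 21.9); mean ≈ 0.4966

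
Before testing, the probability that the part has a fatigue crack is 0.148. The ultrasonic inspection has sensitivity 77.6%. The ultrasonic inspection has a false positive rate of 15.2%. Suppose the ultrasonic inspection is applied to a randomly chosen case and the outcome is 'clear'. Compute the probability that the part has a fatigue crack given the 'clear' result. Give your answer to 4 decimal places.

Let H be the event that the part has a fatigue crack. P(H) = 0.148, so P(¬H) = 0.852. With E the 'clear' result, P(E|H) = 0.224 and P(E|¬H) = 0.848.
P(E) = 0.224·0.148 + 0.848·0.852 = 0.033152 + 0.72250 = 0.75565.
By Bayes' theorem, P(H|E) = 0.033152 / 0.75565 = 0.0439.

P(H | E) ≈ 0.0439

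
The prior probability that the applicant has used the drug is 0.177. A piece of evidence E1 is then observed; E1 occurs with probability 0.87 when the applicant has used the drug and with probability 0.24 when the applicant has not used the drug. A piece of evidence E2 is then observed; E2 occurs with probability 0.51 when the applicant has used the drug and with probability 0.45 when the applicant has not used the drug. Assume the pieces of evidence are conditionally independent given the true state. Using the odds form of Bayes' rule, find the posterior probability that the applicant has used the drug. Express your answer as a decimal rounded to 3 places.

Prior odds = 0.177/(1−0.177) = 0.21507.
Likelihood ratio for E1 = 0.87/0.24 = 3.6250.
Likelihood ratio for E2 = 0.51/0.45 = 1.1333.
Posterior odds = prior odds × LR₁ × LR₂ = 0.88357.
Posterior probability = odds/(1+odds) = 0.88357/1.8836 = 0.469.

Posterior probability ≈ 0.469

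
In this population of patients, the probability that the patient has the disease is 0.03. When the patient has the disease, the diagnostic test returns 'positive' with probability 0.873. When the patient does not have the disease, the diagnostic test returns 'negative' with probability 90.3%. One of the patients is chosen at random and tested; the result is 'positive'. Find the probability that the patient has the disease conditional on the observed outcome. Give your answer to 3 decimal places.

P(H | E) ≈ 0.218

Write H for 'the patient has the disease'. Prior odds H:¬H = 0.03/0.97 = 0.030928. For the 'positive' outcome, the likelihood ratio is 0.873/0.097 = 9.0000.
Posterior odds = 0.030928 × 9.0000 = 0.27835, so P(H|E) = 0.27835/(1+0.27835) = 0.218.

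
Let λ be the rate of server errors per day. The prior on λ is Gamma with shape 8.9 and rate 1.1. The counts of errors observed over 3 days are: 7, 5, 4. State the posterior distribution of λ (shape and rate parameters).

Total count ∑xᵢ = 16 over n = 3 days.
Gamma is conjugate to the Poisson likelihood: posterior is Gamma(shape = 8.9+16 = 24.9, rate = 1.1+3 = 4.1).

Posterior: Gamma(shape=24.9, rate=4.1)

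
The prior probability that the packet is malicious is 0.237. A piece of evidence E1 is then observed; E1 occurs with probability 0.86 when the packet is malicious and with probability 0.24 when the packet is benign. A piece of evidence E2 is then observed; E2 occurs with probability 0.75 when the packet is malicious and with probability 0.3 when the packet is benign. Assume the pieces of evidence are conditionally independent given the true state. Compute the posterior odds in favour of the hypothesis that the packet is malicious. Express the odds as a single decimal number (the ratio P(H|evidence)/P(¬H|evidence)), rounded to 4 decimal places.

Prior odds = 0.237/(1−0.237) = 0.31062.
Likelihood ratio for E1 = 0.86/0.24 = 3.5833.
Likelihood ratio for E2 = 0.75/0.3 = 2.5000.
Posterior odds = prior odds × LR₁ × LR₂ = 2.7826.

Posterior odds ≈ 2.7826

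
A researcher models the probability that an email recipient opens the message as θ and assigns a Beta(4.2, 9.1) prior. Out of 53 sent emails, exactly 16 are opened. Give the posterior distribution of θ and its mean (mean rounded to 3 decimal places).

Observing 16 successes and 37 failures updates Beta(4.2, 9.1) by adding the success and failure counts to the two shape parameters: α = 4.2+16 = 20.2, β = 9.1+37 = 46.1.
Posterior mean = α/(α+β) = 20.2/66.3 = 0.305.

Posterior: Beta(20.2, 46.1); mean ≈ 0.305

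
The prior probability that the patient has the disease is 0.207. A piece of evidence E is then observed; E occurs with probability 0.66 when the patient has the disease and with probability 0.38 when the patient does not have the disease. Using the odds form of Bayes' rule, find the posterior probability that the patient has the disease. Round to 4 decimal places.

Prior odds = 0.207/(1−0.207) = 0.26103.
Likelihood ratio for E = 0.66/0.38 = 1.7368.
Posterior odds = prior odds × LR = 0.45337.
Posterior probability = odds/(1+odds) = 0.45337/1.4534 = 0.3119.

Posterior probability ≈ 0.3119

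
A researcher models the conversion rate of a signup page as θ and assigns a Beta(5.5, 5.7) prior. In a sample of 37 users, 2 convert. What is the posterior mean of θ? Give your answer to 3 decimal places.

Observing 2 successes and 35 failures updates Beta(5.5, 5.7) by adding the success and failure counts to the two shape parameters: α = 5.5+2 = 7.5, β = 5.7+35 = 40.7.
E[θ | data] = 7.5/(7.5+40.7) = 0.156.

Posterior mean ≈ 0.156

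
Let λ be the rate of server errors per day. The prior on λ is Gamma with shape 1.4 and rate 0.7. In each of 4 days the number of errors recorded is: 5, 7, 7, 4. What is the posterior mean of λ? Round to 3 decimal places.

The Poisson likelihood adds the total count to the shape and the number of exposure periods to the rate. Here ∑xᵢ = 23 and n = 4, so shape 1.4→24.4 and rate 0.7→4.7.
Posterior mean = shape/rate = 24.4/4.7 = 5.191.

Posterior mean ≈ 5.191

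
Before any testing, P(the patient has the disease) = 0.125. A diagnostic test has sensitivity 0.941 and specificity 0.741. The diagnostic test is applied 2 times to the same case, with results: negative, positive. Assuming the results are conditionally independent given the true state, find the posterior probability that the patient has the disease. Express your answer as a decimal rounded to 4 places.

Posterior P(H) ≈ 0.0397

Let H be the event that the patient has the disease; start with P(H) = 0.125. P('positive'|H) = 0.941, P('positive'|¬H) = 0.259.
Update on result 1 ('negative'): P(H) ← 0.059·0.1250 / (0.059·0.1250 + 0.741·0.8750) = 0.0073750/0.65575 = 0.0112.
Update on result 2 ('positive'): P(H) ← 0.941·0.0112 / (0.941·0.0112 + 0.259·0.9888) = 0.010583/0.26667 = 0.0397.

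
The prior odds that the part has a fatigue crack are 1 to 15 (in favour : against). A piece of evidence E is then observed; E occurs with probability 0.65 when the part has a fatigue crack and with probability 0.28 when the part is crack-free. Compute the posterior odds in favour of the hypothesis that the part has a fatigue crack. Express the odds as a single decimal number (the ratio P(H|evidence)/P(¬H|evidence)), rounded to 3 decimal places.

Posterior odds ≈ 0.155

Prior odds = 1/15 = 0.066667. In log-odds, ln(0.066667) = -2.7081.
Add log likelihood ratio: ln(2.3214) = 0.84218.
Posterior log-odds = -1.8659, so posterior odds = exp(-1.8659) = 0.15476.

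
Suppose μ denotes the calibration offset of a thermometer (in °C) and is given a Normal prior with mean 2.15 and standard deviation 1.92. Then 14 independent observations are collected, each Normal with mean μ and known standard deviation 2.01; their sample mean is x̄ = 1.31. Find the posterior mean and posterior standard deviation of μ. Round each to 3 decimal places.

Prior precision 1/τ₀² = 1/1.92² = 0.271267; data precision n/σ² = 14/2.01² = 3.46526.
Posterior precision = 0.271267 + 3.46526 = 3.73653, giving posterior SD = 1/√3.73653 = 0.517.
Posterior mean = (0.271267·2.15 + 3.46526·1.31) / 3.73653 = 1.371.

Posterior mean ≈ 1.371; posterior SD ≈ 0.517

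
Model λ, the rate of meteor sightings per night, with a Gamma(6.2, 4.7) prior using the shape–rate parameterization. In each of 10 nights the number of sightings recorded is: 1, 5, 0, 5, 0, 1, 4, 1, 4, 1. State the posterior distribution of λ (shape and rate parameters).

The Poisson likelihood adds the total count to the shape and the number of exposure periods to the rate. Here ∑xᵢ = 22 and n = 10, so shape 6.2→28.2 and rate 4.7→14.7.

Posterior: Gamma(shape=28.2, rate=14.7)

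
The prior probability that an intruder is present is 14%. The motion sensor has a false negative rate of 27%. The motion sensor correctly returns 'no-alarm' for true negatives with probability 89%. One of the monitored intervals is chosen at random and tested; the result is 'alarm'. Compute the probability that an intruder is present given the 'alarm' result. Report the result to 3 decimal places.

Write H for 'an intruder is present'. Prior odds H:¬H = 0.14/0.86 = 0.16279. For the 'alarm' outcome, the likelihood ratio is 0.73/0.11 = 6.6364.
Posterior odds = 0.16279 × 6.6364 = 1.0803, so P(H|E) = 1.0803/(1+1.0803) = 0.519.

P(H | E) ≈ 0.519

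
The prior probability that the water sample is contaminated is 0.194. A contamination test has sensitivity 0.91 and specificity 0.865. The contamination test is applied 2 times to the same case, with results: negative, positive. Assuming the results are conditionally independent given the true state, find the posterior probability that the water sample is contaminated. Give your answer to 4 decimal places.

Posterior P(H) ≈ 0.1444

Let H be the event that the water sample is contaminated; start with P(H) = 0.194. P('positive'|H) = 0.91, P('positive'|¬H) = 0.135.
Update on result 1 ('negative'): P(H) ← 0.09·0.1940 / (0.09·0.1940 + 0.865·0.8060) = 0.017460/0.71465 = 0.0244.
Update on result 2 ('positive'): P(H) ← 0.91·0.0244 / (0.91·0.0244 + 0.135·0.9756) = 0.022233/0.15393 = 0.1444.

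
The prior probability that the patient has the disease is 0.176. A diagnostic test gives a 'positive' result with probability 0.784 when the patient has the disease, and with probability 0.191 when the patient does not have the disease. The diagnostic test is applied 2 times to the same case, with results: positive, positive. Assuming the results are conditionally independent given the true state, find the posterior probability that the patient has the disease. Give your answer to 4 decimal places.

Let H be the event that the patient has the disease; start with P(H) = 0.176. P('positive'|H) = 0.784, P('positive'|¬H) = 0.191.
Update on result 1 ('positive'): P(H) ← 0.784·0.1760 / (0.784·0.1760 + 0.191·0.8240) = 0.13798/0.29537 = 0.4672.
Update on result 2 ('positive'): P(H) ← 0.784·0.4672 / (0.784·0.4672 + 0.191·0.5328) = 0.36625/0.46803 = 0.7825.

Posterior P(H) ≈ 0.7825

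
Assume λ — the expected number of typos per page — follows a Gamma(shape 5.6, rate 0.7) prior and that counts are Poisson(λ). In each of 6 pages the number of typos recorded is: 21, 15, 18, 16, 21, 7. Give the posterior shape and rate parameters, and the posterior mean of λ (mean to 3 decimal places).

Posterior: Gamma(shape=103.6, rate=6.7); mean ≈ 15.463

Total count ∑xᵢ = 98 over n = 6 pages.
Gamma is conjugate to the Poisson likelihood: posterior is Gamma(shape = 5.6+98 = 103.6, rate = 0.7+6 = 6.7).
Posterior mean = shape/rate = 103.6/6.7 = 15.463.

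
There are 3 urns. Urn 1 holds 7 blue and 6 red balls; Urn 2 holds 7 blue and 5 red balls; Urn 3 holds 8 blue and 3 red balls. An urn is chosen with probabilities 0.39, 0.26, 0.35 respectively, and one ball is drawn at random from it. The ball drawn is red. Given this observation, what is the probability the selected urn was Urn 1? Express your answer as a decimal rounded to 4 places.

Tabulate prior·likelihood by source: [1] prior 0.39, lik 0.4615, product 0.1800; [2] prior 0.26, lik 0.4167, product 0.1083; [3] prior 0.35, lik 0.2727, product 0.09545.
Normalizing constant = 0.38379; the posterior for Urn 1 is its product over the sum, 0.1800/0.38379 = 0.4690.

Posterior probability ≈ 0.4690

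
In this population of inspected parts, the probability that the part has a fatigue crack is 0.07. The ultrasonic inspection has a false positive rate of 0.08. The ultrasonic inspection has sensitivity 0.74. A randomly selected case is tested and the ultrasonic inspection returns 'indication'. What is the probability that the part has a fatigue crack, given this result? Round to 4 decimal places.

Write H for 'the part has a fatigue crack'. Prior odds H:¬H = 0.07/0.93 = 0.075269. For the 'indication' outcome, the likelihood ratio is 0.74/0.08 = 9.2500.
Posterior odds = 0.075269 × 9.2500 = 0.69624, so P(H|E) = 0.69624/(1+0.69624) = 0.4105.

P(H | E) ≈ 0.4105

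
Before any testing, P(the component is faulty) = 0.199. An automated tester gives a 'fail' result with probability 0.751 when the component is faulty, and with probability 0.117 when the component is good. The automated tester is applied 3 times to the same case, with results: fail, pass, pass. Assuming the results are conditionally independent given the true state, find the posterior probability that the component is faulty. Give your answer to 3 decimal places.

With H the event that the component is faulty, the joint likelihood of the observed sequence is P(data|H) = 0.751·0.249·0.249 = 0.046563 and P(data|¬H) = 0.117·0.883·0.883 = 0.091224.
Bayes: P(H|data) = 0.199·0.046563 / (0.199·0.046563 + 0.801·0.091224) = 0.0092660/0.082336 = 0.1125.

Posterior P(H) ≈ 0.113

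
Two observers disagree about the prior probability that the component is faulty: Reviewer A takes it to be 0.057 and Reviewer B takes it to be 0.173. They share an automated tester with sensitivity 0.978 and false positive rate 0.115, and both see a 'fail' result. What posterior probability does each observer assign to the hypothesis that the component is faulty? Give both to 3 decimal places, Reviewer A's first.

P('+'|H) = 0.978, P('+'|¬H) = 0.115.
Reviewer A: numerator 0.978·0.057 = 0.055746; evidence = 0.055746+0.115·0.943 = 0.16419; posterior = 0.340.
Reviewer B: numerator 0.978·0.173 = 0.16919; evidence = 0.16919+0.115·0.827 = 0.26430; posterior = 0.640.

Reviewer A: 0.340; Reviewer B: 0.640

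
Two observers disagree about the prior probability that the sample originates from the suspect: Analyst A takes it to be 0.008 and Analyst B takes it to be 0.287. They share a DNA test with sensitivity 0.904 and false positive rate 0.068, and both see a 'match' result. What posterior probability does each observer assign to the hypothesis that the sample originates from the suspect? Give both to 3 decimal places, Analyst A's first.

P('+'|H) = 0.904, P('+'|¬H) = 0.068.
Analyst A: numerator 0.904·0.008 = 0.0072320; evidence = 0.0072320+0.068·0.992 = 0.074688; posterior = 0.097.
Analyst B: numerator 0.904·0.287 = 0.25945; evidence = 0.25945+0.068·0.713 = 0.30793; posterior = 0.843.

Analyst A: 0.097; Analyst B: 0.843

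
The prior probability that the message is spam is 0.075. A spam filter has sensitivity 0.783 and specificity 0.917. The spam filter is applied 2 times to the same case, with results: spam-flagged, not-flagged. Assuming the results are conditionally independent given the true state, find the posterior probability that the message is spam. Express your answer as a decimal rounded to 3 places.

Posterior P(H) ≈ 0.153

With H the event that the message is spam, the joint likelihood of the observed sequence is P(data|H) = 0.783·0.217 = 0.16991 and P(data|¬H) = 0.083·0.917 = 0.076111.
Bayes: P(H|data) = 0.075·0.16991 / (0.075·0.16991 + 0.925·0.076111) = 0.012743/0.083146 = 0.1533.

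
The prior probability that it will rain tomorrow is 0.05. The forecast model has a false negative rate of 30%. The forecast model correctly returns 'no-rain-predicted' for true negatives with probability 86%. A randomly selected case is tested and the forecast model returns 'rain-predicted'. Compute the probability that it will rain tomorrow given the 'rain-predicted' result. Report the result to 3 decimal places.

Let H be the event that it will rain tomorrow. P(H) = 0.05, so P(¬H) = 0.95. With E the 'rain-predicted' result, P(E|H) = 0.7 and P(E|¬H) = 0.14.
P(E) = 0.7·0.05 + 0.14·0.95 = 0.035000 + 0.13300 = 0.16800.
By Bayes' theorem, P(H|E) = 0.035000 / 0.16800 = 0.208.

P(H | E) ≈ 0.208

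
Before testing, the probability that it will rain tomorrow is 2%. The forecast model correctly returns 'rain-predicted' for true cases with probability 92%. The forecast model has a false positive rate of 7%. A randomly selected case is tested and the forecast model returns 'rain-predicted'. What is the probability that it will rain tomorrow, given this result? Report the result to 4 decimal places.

P(H | E) ≈ 0.2115

Let H be the event that it will rain tomorrow. P(H) = 0.02, so P(¬H) = 0.98. With E the 'rain-predicted' result, P(E|H) = 0.92 and P(E|¬H) = 0.07.
P(E) = 0.92·0.02 + 0.07·0.98 = 0.018400 + 0.068600 = 0.087000.
By Bayes' theorem, P(H|E) = 0.018400 / 0.087000 = 0.2115.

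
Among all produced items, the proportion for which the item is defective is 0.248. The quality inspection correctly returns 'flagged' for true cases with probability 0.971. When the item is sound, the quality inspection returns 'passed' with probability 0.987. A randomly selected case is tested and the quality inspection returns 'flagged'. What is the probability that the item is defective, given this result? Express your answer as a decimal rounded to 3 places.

P(H | E) ≈ 0.961

Let H be the event that the item is defective. P(H) = 0.248, so P(¬H) = 0.752. With E the 'flagged' result, P(E|H) = 0.971 and P(E|¬H) = 0.013.
P(E) = 0.971·0.248 + 0.013·0.752 = 0.24081 + 0.0097760 = 0.25058.
By Bayes' theorem, P(H|E) = 0.24081 / 0.25058 = 0.961.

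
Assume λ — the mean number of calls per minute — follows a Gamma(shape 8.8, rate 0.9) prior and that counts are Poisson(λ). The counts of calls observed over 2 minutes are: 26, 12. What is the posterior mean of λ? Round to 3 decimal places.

The Poisson likelihood adds the total count to the shape and the number of exposure periods to the rate. Here ∑xᵢ = 38 and n = 2, so shape 8.8→46.8 and rate 0.9→2.9.
Posterior mean = shape/rate = 46.8/2.9 = 16.138.

Posterior mean ≈ 16.138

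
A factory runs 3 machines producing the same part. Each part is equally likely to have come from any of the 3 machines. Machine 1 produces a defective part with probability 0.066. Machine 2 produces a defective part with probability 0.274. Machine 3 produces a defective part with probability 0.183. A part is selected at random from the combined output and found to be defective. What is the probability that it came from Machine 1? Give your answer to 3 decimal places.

Tabulate prior·likelihood by source: [1] prior 0.333333, lik 0.066, product 0.02200; [2] prior 0.333333, lik 0.274, product 0.09133; [3] prior 0.333333, lik 0.183, product 0.06100.
Normalizing constant = 0.17433; the posterior for Machine 1 is its product over the sum, 0.02200/0.17433 = 0.126.

Posterior probability ≈ 0.126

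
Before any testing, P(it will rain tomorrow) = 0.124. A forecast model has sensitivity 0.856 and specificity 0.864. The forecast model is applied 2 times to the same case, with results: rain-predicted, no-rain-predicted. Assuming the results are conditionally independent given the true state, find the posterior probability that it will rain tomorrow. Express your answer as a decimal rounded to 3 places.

Let H be the event that it will rain tomorrow; start with P(H) = 0.124. P('rain-predicted'|H) = 0.856, P('rain-predicted'|¬H) = 0.136.
Update on result 1 ('rain-predicted'): P(H) ← 0.856·0.1240 / (0.856·0.1240 + 0.136·0.8760) = 0.10614/0.22528 = 0.4712.
Update on result 2 ('no-rain-predicted'): P(H) ← 0.144·0.4712 / (0.144·0.4712 + 0.864·0.5288) = 0.067848/0.52476 = 0.1293.

Posterior P(H) ≈ 0.129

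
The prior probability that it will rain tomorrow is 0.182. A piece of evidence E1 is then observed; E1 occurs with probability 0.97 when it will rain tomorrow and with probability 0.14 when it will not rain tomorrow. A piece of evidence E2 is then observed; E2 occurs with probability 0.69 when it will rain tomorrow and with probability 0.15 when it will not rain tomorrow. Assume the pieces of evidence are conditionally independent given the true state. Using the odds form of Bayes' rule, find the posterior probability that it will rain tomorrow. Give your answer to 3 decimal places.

Prior odds = 0.182/(1−0.182) = 0.22249.
Likelihood ratio for E1 = 0.97/0.14 = 6.9286.
Likelihood ratio for E2 = 0.69/0.15 = 4.6000.
Posterior odds = prior odds × LR₁ × LR₂ = 7.0912.
Posterior probability = odds/(1+odds) = 7.0912/8.0912 = 0.876.

Posterior probability ≈ 0.876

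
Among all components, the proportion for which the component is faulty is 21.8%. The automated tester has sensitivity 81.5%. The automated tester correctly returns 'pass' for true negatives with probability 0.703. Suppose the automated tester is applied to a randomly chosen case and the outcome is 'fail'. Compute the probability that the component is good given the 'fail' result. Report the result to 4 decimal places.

P(¬H | E) ≈ 0.5666

Let H be the event that the component is faulty. P(H) = 0.218, so P(¬H) = 0.782. With E the 'fail' result, P(E|H) = 0.815 and P(E|¬H) = 0.297.
P(E) = 0.815·0.218 + 0.297·0.782 = 0.17767 + 0.23225 = 0.40992.
By Bayes' theorem, P(H|E) = 0.17767 / 0.40992 = 0.4334. Hence P(¬H|E) = 1 − 0.4334 = 0.5666.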